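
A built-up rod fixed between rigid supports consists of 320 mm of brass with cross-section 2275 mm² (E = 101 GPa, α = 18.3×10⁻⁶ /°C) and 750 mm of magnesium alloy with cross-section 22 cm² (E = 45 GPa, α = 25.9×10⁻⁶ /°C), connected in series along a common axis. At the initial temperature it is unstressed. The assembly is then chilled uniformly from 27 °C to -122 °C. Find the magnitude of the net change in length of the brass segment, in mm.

Free thermal contraction of the whole bar: Σ αᵢΔT Lᵢ = 18.3×10⁻⁶×149×320 + 25.9×10⁻⁶×149×750 = 3.767 mm.
The rigid supports impose zero overall length change; the single axial force P common to all segments must satisfy P Σ Lᵢ/(AᵢEᵢ) = δ_free.
Σ Lᵢ/(AᵢEᵢ) = 320/(2275×101×10³) + 750/(2200×45×10³) = 8.968×10⁻⁶ mm/N.
P = 3.767 / 8.968×10⁻⁶ = 420000 N = 420 kN, tensile.
For the brass segment, free thermal change = 18.3×10⁻⁶×149×320 = 0.8725 mm and elastic change from P = 420000×320/(2275×101×10³) = 0.5849 mm; these oppose, so the net change is 0.288 mm (segment shortens).

|ΔL| ≈ 0.288 mm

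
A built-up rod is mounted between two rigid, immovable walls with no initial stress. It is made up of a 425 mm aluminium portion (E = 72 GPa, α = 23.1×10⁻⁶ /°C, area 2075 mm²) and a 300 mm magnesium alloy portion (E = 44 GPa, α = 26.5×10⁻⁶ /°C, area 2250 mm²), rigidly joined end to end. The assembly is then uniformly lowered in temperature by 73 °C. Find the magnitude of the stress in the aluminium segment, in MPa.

If the supports were absent, the total length change would be Σ αᵢΔT Lᵢ = 23.1×10⁻⁶×73×425 + 26.5×10⁻⁶×73×300 = 1.297 mm.
Since the ends are fixed, an axial force P builds up, equal in every segment, with P · Σ Lᵢ/(AᵢEᵢ) = δ_free.
The series flexibility is Σ Lᵢ/(AᵢEᵢ) = 425/(2075×72×10³) + 300/(2250×44×10³) = 5.875×10⁻⁶ mm/N.
Hence P = δ_free / Σ(L/AE) = 1.297/5.875×10⁻⁶ = 220.8 kN (tensile).
σ_{aluminium} = P / A = 220800 / 2075 = 106.4 MPa.

σ ≈ 106 MPa (tensile)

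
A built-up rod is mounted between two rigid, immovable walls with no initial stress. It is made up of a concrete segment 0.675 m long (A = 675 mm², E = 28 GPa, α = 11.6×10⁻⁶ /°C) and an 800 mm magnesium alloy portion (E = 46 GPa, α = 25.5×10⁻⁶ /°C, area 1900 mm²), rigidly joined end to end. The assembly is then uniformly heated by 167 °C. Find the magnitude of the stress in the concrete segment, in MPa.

σ ≈ 156 MPa (compressive)

With the walls removed the bar would change length by δ_free = Σ αᵢΔT Lᵢ = 11.6×10⁻⁶×167×675 + 25.5×10⁻⁶×167×800 = 4.714 mm.
The walls prevent any net length change, so an axial force P (same in every segment) develops. Compatibility: P · Σ Lᵢ/(AᵢEᵢ) = δ_free.
The series flexibility is Σ Lᵢ/(AᵢEᵢ) = 675/(675×28×10³) + 800/(1900×46×10³) = 4.487×10⁻⁵ mm/N.
Hence P = δ_free / Σ(L/AE) = 4.714/4.487×10⁻⁵ = 105.1 kN (compressive).
σ_{concrete} = P / A = 105100 / 675 = 155.7 MPa.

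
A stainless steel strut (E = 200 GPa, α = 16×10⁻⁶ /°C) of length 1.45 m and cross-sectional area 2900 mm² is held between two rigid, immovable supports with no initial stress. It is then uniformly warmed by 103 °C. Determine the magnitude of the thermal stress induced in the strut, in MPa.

With length fixed, the mechanical strain must cancel the thermal strain αΔT = 16×10⁻⁶ × 103 = 1648×10⁻⁶.
Hence σ = E·αΔT = 200×10³ × 1648×10⁻⁶ = 329.6 MPa, compressive.

σ ≈ 330 MPa (compressive)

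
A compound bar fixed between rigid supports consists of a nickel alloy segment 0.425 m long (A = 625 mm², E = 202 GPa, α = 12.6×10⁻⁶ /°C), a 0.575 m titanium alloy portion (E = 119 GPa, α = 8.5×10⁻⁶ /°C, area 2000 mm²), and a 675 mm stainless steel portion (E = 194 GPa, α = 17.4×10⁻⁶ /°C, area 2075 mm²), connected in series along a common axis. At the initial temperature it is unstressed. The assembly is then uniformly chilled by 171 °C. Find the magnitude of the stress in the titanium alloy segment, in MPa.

σ ≈ 252 MPa (tensile)

With the walls removed the bar would change length by δ_free = Σ αᵢΔT Lᵢ = 12.6×10⁻⁶×171×425 + 8.5×10⁻⁶×171×575 + 17.4×10⁻⁶×171×675 = 3.76 mm.
The walls prevent any net length change, so an axial force P (same in every segment) develops. Compatibility: P · Σ Lᵢ/(AᵢEᵢ) = δ_free.
Σ Lᵢ/(AᵢEᵢ) = 425/(625×202×10³) + 575/(2000×119×10³) + 675/(2075×194×10³) = 7.459×10⁻⁶ mm/N.
Hence P = δ_free / Σ(L/AE) = 3.76/7.459×10⁻⁶ = 504.1 kN (tensile).
σ_{titanium alloy} = P / A = 504100 / 2000 = 252 MPa.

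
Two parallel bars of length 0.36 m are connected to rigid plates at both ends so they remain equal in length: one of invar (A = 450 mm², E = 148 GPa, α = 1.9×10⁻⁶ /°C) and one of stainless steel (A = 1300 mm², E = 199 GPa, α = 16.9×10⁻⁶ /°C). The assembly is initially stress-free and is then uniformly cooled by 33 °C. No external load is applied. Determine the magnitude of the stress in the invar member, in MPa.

σ ≈ 58.3 MPa (compressive)

The stainless steel has the larger α, so on cooling it would change length more than the invar if both were free. The rigid plates force a common final length, so the stainless steel is put into tension and the invar into compression, with equal and opposite forces P (no external load).
Setting the final lengths equal and cancelling L: (α₁ − α₂)ΔT = P/(A₁E₁) + P/(A₂E₂).
|α₁ − α₂|·ΔT = 15×10⁻⁶ × 33 = 0.000495.
1/(A₁E₁) + 1/(A₂E₂) = 1/(450×148×10³) + 1/(1300×199×10³) = 1.888×10⁻⁸ N⁻¹.
So P = 0.000495 / 1.888×10⁻⁸ = 26.22 kN.
σ_{invar} = P/A₁ = 26220/450 = 58.26 MPa, compressive.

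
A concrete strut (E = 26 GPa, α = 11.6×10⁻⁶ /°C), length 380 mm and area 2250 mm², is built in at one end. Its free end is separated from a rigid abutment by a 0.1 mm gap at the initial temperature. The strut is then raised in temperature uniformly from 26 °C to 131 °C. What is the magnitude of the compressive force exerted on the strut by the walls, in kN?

Free thermal elongation = αΔT L = 11.6×10⁻⁶ × 105 × 380 = 0.4628 mm.
The gap closes (δ_free > 0.1 mm) and the wall then resists a further 0.4628 − 0.1 = 0.3628 mm of expansion.
That suppressed elongation corresponds to σ = E·Δ/L = 26×10³ × 0.3628/380 = 24.83 MPa.
Force on the wall = σA = 24.83 × 2250 mm² = 55.86 kN.

P ≈ 55.9 kN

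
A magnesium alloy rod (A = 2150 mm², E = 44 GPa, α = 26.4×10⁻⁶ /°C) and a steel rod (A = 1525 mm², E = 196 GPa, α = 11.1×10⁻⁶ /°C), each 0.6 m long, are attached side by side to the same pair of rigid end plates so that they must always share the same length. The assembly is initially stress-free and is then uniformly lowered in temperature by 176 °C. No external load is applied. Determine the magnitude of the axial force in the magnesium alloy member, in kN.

Both members must finish at the same length. With the larger α, the magnesium alloy tends to over-contract; the plates restrain it, putting the magnesium alloy in tension and the steel in compression. With no external load the two internal forces are equal and opposite, magnitude P.
Equating the net (thermal + elastic) strains gives |α₁ − α₂|·ΔT = P·[1/(A₁E₁) + 1/(A₂E₂)].
|α₁ − α₂|·ΔT = 15.3×10⁻⁶ × 176 = 0.002693.
1/(A₁E₁) + 1/(A₂E₂) = 1/(2150×44×10³) + 1/(1525×196×10³) = 1.392×10⁻⁸ N⁻¹.
P = 0.002693 / 1.392×10⁻⁸ = 193500 N = 193.5 kN.

P ≈ 193 kN (tensile in the magnesium alloy)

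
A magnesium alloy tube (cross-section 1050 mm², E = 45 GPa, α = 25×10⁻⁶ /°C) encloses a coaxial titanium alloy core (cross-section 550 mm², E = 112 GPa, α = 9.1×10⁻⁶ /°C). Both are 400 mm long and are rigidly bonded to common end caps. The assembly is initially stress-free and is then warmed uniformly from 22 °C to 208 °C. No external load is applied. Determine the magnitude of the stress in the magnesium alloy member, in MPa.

σ ≈ 75.3 MPa (compressive)

The magnesium alloy has the larger α, so on heating it would change length more than the titanium alloy if both were free. The rigid plates force a common final length, so the magnesium alloy is put into compression and the titanium alloy into tension, with equal and opposite forces P (no external load).
Setting the final lengths equal and cancelling L: (α₁ − α₂)ΔT = P/(A₁E₁) + P/(A₂E₂).
|α₁ − α₂|·ΔT = 15.9×10⁻⁶ × 186 = 0.002957.
1/(A₁E₁) + 1/(A₂E₂) = 1/(1050×45×10³) + 1/(550×112×10³) = 3.74×10⁻⁸ N⁻¹.
So P = 0.002957 / 3.74×10⁻⁸ = 79.08 kN.
σ_{magnesium alloy} = P/A₁ = 79080/1050 = 75.31 MPa, compressive.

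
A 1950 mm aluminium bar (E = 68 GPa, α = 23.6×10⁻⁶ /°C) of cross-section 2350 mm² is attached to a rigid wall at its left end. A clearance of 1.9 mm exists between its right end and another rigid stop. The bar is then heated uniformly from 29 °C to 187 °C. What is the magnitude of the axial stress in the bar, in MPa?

σ ≈ 187 MPa (compressive)

Free thermal elongation = αΔT L = 23.6×10⁻⁶ × 158 × 1950 = 7.271 mm.
The gap closes (δ_free > 1.9 mm) and the wall then resists a further 7.271 − 1.9 = 5.371 mm of expansion.
That suppressed elongation corresponds to σ = E·Δ/L = 68×10³ × 5.371/1950 = 187.3 MPa.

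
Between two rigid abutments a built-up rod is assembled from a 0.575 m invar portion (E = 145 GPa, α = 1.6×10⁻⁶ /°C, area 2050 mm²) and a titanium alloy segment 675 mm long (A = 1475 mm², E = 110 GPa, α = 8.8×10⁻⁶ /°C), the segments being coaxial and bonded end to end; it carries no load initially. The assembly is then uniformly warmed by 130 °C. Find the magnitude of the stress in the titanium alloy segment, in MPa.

σ ≈ 99.2 MPa (compressive)

With the walls removed the bar would change length by δ_free = Σ αᵢΔT Lᵢ = 1.6×10⁻⁶×130×575 + 8.8×10⁻⁶×130×675 = 0.8918 mm.
The walls prevent any net length change, so an axial force P (same in every segment) develops. Compatibility: P · Σ Lᵢ/(AᵢEᵢ) = δ_free.
Σ Lᵢ/(AᵢEᵢ) = 575/(2050×145×10³) + 675/(1475×110×10³) = 6.095×10⁻⁶ mm/N.
So P = 0.8918 / 6.095×10⁻⁶ = 146.3 kN, compressive.
σ_{titanium alloy} = P / A = 146300 / 1475 = 99.2 MPa.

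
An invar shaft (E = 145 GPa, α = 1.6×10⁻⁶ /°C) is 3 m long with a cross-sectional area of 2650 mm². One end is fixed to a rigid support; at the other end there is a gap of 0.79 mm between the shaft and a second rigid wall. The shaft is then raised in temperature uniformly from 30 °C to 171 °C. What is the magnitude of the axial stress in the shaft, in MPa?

σ ≈ 0 MPa

Unrestrained expansion: δ_free = αΔT L = 1.6×10⁻⁶ × 141 × 3000 = 0.6768 mm.
This is smaller than the 0.79 mm clearance, so the shaft expands freely without reaching the stop — the stress is zero.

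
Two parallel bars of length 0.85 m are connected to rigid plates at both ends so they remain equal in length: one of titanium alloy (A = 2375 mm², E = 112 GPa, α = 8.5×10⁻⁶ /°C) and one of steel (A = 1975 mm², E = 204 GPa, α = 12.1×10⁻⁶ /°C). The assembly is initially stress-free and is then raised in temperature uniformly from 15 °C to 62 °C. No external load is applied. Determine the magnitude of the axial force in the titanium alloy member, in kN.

P ≈ 27.1 kN (tensile in the titanium alloy)

Both members must finish at the same length. With the larger α, the steel tends to over-expand; the plates restrain it, putting the steel in compression and the titanium alloy in tension. With no external load the two internal forces are equal and opposite, magnitude P.
Compatibility of the two members (thermal + elastic change equal): (α₁ − α₂)ΔT = P·[1/(A₁E₁) + 1/(A₂E₂)].
|α₁ − α₂|·ΔT = 3.6×10⁻⁶ × 47 = 0.0001692.
1/(A₁E₁) + 1/(A₂E₂) = 1/(2375×112×10³) + 1/(1975×204×10³) = 6.241×10⁻⁹ N⁻¹.
P = 0.0001692 / 6.241×10⁻⁹ = 27110 N = 27.11 kN.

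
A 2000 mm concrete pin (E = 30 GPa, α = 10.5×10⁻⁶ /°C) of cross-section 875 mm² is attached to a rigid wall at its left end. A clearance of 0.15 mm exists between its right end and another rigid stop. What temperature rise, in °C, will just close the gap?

Contact occurs when the free expansion equals the gap: αΔT L = 0.15 mm.
So ΔT = g/(αL) = 0.15/(10.5×10⁻⁶ × 2000) = 7.143 °C.

ΔT ≈ 7.14 °C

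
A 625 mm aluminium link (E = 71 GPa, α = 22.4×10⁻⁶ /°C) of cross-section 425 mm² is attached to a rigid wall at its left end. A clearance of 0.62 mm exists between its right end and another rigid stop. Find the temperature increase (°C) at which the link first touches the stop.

ΔT ≈ 44.3 °C

The gap closes when αΔT L = 0.62 mm, since the link is still unstressed at that instant.
ΔT = 0.62 / (22.4×10⁻⁶ × 625) = 44.29 °C.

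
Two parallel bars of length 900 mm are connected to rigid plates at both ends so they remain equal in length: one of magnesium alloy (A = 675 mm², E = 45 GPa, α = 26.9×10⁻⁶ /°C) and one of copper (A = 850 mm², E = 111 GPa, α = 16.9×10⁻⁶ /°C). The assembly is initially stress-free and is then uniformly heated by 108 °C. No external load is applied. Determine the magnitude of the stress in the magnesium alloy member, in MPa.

Both members must finish at the same length. With the larger α, the magnesium alloy tends to over-expand; the plates restrain it, putting the magnesium alloy in compression and the copper in tension. With no external load the two internal forces are equal and opposite, magnitude P.
Compatibility of the two members (thermal + elastic change equal): (α₁ − α₂)ΔT = P·[1/(A₁E₁) + 1/(A₂E₂)].
|α₁ − α₂|·ΔT = 10×10⁻⁶ × 108 = 0.00108.
1/(A₁E₁) + 1/(A₂E₂) = 1/(675×45×10³) + 1/(850×111×10³) = 4.352×10⁻⁸ N⁻¹.
So P = 0.00108 / 4.352×10⁻⁸ = 24.82 kN.
σ_{magnesium alloy} = P/A₁ = 24820/675 = 36.76 MPa, compressive.

σ ≈ 36.8 MPa (compressive)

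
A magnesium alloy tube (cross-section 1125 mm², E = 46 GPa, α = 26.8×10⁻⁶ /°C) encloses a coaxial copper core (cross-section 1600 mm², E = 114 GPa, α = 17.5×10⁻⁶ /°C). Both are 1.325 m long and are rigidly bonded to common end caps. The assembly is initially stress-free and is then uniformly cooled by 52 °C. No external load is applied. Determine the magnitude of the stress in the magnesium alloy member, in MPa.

Both members must finish at the same length. With the larger α, the magnesium alloy tends to over-contract; the plates restrain it, putting the magnesium alloy in tension and the copper in compression. With no external load the two internal forces are equal and opposite, magnitude P.
Compatibility of the two members (thermal + elastic change equal): (α₁ − α₂)ΔT = P·[1/(A₁E₁) + 1/(A₂E₂)].
|α₁ − α₂|·ΔT = 9.3×10⁻⁶ × 52 = 0.0004836.
1/(A₁E₁) + 1/(A₂E₂) = 1/(1125×46×10³) + 1/(1600×114×10³) = 2.481×10⁻⁸ N⁻¹.
P = 0.0004836 / 2.481×10⁻⁸ = 19500 N = 19.5 kN.
σ_{magnesium alloy} = P/A₁ = 19500/1125 = 17.33 MPa, tensile.

σ ≈ 17.3 MPa (tensile)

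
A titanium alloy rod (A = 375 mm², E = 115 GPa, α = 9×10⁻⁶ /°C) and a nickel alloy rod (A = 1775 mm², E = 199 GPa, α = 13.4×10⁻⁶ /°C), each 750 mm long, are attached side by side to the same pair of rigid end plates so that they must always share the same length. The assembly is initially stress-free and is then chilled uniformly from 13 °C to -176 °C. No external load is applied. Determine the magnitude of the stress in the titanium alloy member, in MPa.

The nickel alloy has the larger α, so on cooling it would change length more than the titanium alloy if both were free. The rigid plates force a common final length, so the nickel alloy is put into tension and the titanium alloy into compression, with equal and opposite forces P (no external load).
Compatibility of the two members (thermal + elastic change equal): (α₁ − α₂)ΔT = P·[1/(A₁E₁) + 1/(A₂E₂)].
|α₁ − α₂|·ΔT = 4.4×10⁻⁶ × 189 = 0.0008316.
1/(A₁E₁) + 1/(A₂E₂) = 1/(375×115×10³) + 1/(1775×199×10³) = 2.602×10⁻⁸ N⁻¹.
P = 0.0008316 / 2.602×10⁻⁸ = 31960 N = 31.96 kN.
σ_{titanium alloy} = P/A₁ = 31960/375 = 85.23 MPa, compressive.

σ ≈ 85.2 MPa (compressive)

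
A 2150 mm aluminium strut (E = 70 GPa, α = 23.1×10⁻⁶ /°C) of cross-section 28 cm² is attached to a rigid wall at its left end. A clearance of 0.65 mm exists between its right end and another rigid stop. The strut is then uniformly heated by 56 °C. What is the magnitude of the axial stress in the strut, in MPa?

σ ≈ 69.4 MPa (compressive)

If the wall were absent the strut would grow by αΔT L = 23.1×10⁻⁶ × 56 × 2150 = 2.781 mm.
The gap closes (δ_free > 0.65 mm) and the wall then resists a further 2.781 − 0.65 = 2.131 mm of expansion.
That suppressed elongation corresponds to σ = E·Δ/L = 70×10³ × 2.131/2150 = 69.39 MPa.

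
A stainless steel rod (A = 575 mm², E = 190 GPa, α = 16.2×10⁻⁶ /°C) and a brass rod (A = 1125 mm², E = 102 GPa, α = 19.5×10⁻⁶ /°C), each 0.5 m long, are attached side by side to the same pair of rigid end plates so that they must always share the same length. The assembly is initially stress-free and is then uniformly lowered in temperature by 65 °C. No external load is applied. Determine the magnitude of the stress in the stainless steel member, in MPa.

Equilibrium of a rigid end plate with no external load gives equal and opposite internal forces ±P in the two members. Since α_{brass} > α_{stainless steel}, cooling drives the brass into tension and the stainless steel into compression.
Compatibility of the two members (thermal + elastic change equal): (α₁ − α₂)ΔT = P·[1/(A₁E₁) + 1/(A₂E₂)].
|α₁ − α₂|·ΔT = 3.3×10⁻⁶ × 65 = 0.0002145.
1/(A₁E₁) + 1/(A₂E₂) = 1/(575×190×10³) + 1/(1125×102×10³) = 1.787×10⁻⁸ N⁻¹.
P = 0.0002145 / 1.787×10⁻⁸ = 12000 N = 12 kN.
σ_{stainless steel} = P/A₁ = 12000/575 = 20.88 MPa, compressive.

σ ≈ 20.9 MPa (compressive)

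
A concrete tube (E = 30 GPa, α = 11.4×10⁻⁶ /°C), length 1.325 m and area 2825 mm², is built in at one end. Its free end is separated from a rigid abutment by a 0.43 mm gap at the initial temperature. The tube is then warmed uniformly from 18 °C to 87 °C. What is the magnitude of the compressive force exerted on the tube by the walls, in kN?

P ≈ 39.2 kN

Unrestrained expansion: δ_free = αΔT L = 11.4×10⁻⁶ × 69 × 1325 = 1.042 mm.
The gap closes (δ_free > 0.43 mm) and the wall then resists a further 1.042 − 0.43 = 0.6122 mm of expansion.
So σ = E(δ_free − g)/L = 30×10³ × 0.6122/1325 = 13.86 MPa.
Force on the wall = σA = 13.86 × 2825 mm² = 39.16 kN.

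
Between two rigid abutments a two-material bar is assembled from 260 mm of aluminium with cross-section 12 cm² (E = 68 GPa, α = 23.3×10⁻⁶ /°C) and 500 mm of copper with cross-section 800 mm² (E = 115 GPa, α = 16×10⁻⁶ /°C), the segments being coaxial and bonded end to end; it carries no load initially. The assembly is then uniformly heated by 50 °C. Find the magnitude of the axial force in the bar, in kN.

Free thermal expansion of the whole bar: Σ αᵢΔT Lᵢ = 23.3×10⁻⁶×50×260 + 16×10⁻⁶×50×500 = 0.7029 mm.
The walls prevent any net length change, so an axial force P (same in every segment) develops. Compatibility: P · Σ Lᵢ/(AᵢEᵢ) = δ_free.
Σ Lᵢ/(AᵢEᵢ) = 260/(1200×68×10³) + 500/(800×115×10³) = 8.621×10⁻⁶ mm/N.
Hence P = δ_free / Σ(L/AE) = 0.7029/8.621×10⁻⁶ = 81.53 kN (compressive).

P ≈ 81.5 kN (compressive)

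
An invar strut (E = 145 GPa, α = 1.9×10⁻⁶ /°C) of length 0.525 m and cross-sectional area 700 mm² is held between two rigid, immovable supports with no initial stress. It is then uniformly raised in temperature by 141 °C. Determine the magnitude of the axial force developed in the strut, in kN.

Full restraint means ε = 0, so the stress is σ = EαΔT = 145×10³ × 1.9×10⁻⁶ × 141 = 38.85 MPa.
P = AEαΔT = 700 × 145×10³ × 1.9×10⁻⁶ × 141 = 27.19 kN (compressive).

P ≈ 27.2 kN (compressive)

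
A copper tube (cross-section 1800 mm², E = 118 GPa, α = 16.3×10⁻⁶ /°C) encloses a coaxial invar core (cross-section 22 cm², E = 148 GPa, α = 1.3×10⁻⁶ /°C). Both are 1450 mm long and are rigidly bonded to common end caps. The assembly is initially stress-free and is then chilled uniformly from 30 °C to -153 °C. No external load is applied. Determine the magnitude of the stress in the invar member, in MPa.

σ ≈ 160 MPa (compressive)

The copper has the larger α, so on cooling it would change length more than the invar if both were free. The rigid plates force a common final length, so the copper is put into tension and the invar into compression, with equal and opposite forces P (no external load).
Equating the net (thermal + elastic) strains gives |α₁ − α₂|·ΔT = P·[1/(A₁E₁) + 1/(A₂E₂)].
|α₁ − α₂|·ΔT = 15×10⁻⁶ × 183 = 0.002745.
1/(A₁E₁) + 1/(A₂E₂) = 1/(1800×118×10³) + 1/(2200×148×10³) = 7.779×10⁻⁹ N⁻¹.
So P = 0.002745 / 7.779×10⁻⁹ = 352.9 kN.
σ_{invar} = P/A₂ = 352900/2200 = 160.4 MPa, compressive.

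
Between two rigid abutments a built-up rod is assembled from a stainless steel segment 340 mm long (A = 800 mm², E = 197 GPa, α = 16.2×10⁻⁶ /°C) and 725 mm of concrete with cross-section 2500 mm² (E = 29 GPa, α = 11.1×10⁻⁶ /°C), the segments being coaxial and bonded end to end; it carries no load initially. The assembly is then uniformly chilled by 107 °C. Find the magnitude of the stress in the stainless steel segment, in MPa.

If the supports were absent, the total length change would be Σ αᵢΔT Lᵢ = 16.2×10⁻⁶×107×340 + 11.1×10⁻⁶×107×725 = 1.45 mm.
Since the ends are fixed, an axial force P builds up, equal in every segment, with P · Σ Lᵢ/(AᵢEᵢ) = δ_free.
Σ Lᵢ/(AᵢEᵢ) = 340/(800×197×10³) + 725/(2500×29×10³) = 1.216×10⁻⁵ mm/N.
P = 1.45 / 1.216×10⁻⁵ = 119300 N = 119.3 kN, tensile.
σ_{stainless steel} = P / A = 119300 / 800 = 149.1 MPa.

σ ≈ 149 MPa (tensile)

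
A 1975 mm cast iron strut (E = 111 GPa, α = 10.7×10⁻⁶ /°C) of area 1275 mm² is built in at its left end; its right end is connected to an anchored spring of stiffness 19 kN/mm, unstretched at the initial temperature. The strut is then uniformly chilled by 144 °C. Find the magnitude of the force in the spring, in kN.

P ≈ 45.7 kN

The unrestrained thermal change is αΔT L = 10.7×10⁻⁶ × 144 × 1975 = 3.043 mm.
Let P be the tensile force in the spring. The strut extends elastically by PL/(AE) and the spring stretches by P/k; together these equal δ_free.
So P = δ_free / [L/(AE) + 1/k] = 3.043 / [ 1975/(1275×111×10³) + 1/(19×10³) ].
P = 3.043 / 6.659×10⁻⁵ = 45700 N.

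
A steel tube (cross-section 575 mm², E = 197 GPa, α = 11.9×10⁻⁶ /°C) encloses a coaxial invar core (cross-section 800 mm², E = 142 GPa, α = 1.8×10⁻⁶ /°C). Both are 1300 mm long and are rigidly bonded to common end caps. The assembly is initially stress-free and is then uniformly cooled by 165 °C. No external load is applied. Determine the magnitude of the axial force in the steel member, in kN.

P ≈ 94.5 kN (tensile in the steel)

Both members must finish at the same length. With the larger α, the steel tends to over-contract; the plates restrain it, putting the steel in tension and the invar in compression. With no external load the two internal forces are equal and opposite, magnitude P.
Setting the final lengths equal and cancelling L: (α₁ − α₂)ΔT = P/(A₁E₁) + P/(A₂E₂).
|α₁ − α₂|·ΔT = 10.1×10⁻⁶ × 165 = 0.001667.
1/(A₁E₁) + 1/(A₂E₂) = 1/(575×197×10³) + 1/(800×142×10³) = 1.763×10⁻⁸ N⁻¹.
So P = 0.001667 / 1.763×10⁻⁸ = 94.52 kN.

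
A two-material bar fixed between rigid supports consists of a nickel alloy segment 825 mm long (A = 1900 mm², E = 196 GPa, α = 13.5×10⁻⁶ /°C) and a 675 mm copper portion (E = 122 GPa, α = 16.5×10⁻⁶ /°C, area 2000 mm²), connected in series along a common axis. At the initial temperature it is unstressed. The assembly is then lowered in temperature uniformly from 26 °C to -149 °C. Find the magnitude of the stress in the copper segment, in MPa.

With the walls removed the bar would change length by δ_free = Σ αᵢΔT Lᵢ = 13.5×10⁻⁶×175×825 + 16.5×10⁻⁶×175×675 = 3.898 mm.
Since the ends are fixed, an axial force P builds up, equal in every segment, with P · Σ Lᵢ/(AᵢEᵢ) = δ_free.
The series flexibility is Σ Lᵢ/(AᵢEᵢ) = 825/(1900×196×10³) + 675/(2000×122×10³) = 4.982×10⁻⁶ mm/N.
So P = 3.898 / 4.982×10⁻⁶ = 782.5 kN, tensile.
σ_{copper} = P / A = 782500 / 2000 = 391.2 MPa.

σ ≈ 391 MPa (tensile)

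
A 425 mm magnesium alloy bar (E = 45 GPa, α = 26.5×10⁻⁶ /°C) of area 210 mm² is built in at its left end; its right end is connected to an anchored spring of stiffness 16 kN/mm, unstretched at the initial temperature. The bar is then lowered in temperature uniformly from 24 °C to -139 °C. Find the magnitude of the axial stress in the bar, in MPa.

σ ≈ 81.3 MPa (tensile)

Free thermal contraction: δ_free = αΔT L = 26.5×10⁻⁶ × 163 × 425 = 1.836 mm.
Let P be the tensile force in the spring. The bar extends elastically by PL/(AE) and the spring stretches by P/k; together these equal δ_free.
So P = δ_free / [L/(AE) + 1/k] = 1.836 / [ 425/(210×45×10³) + 1/(16×10³) ].
P = 1.836 / 0.0001075 = 17080 N.
σ = P/A = 17080/210 = 81.34 MPa.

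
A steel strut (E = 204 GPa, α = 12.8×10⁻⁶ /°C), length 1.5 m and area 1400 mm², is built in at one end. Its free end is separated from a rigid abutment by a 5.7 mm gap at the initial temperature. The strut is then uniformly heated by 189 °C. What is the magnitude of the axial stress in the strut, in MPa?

σ ≈ 0 MPa

Unrestrained expansion: δ_free = αΔT L = 12.8×10⁻⁶ × 189 × 1500 = 3.629 mm.
This is smaller than the 5.7 mm clearance, so the strut expands freely without reaching the stop — the stress is zero.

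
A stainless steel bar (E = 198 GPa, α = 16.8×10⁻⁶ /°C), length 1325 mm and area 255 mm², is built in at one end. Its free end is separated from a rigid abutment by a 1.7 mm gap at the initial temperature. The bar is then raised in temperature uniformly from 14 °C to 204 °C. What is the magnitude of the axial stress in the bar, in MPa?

σ ≈ 378 MPa (compressive)

If the wall were absent the bar would grow by αΔT L = 16.8×10⁻⁶ × 190 × 1325 = 4.229 mm.
After closing the 1.7 mm clearance, 4.229 − 1.7 = 2.529 mm of expansion remains to be suppressed by the wall.
So σ = E(δ_free − g)/L = 198×10³ × 2.529/1325 = 378 MPa.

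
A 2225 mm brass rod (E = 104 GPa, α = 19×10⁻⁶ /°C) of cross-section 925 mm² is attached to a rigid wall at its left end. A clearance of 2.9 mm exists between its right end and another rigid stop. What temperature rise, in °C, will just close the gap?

The gap closes when αΔT L = 2.9 mm, since the rod is still unstressed at that instant.
ΔT = 2.9 / (19×10⁻⁶ × 2225) = 68.6 °C.

ΔT ≈ 68.6 °C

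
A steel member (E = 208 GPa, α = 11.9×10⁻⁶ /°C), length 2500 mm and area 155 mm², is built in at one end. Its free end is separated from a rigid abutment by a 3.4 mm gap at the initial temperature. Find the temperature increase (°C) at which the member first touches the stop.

The gap closes when αΔT L = 3.4 mm, since the member is still unstressed at that instant.
ΔT = 3.4 / (11.9×10⁻⁶ × 2500) = 114.3 °C.

ΔT ≈ 114 °C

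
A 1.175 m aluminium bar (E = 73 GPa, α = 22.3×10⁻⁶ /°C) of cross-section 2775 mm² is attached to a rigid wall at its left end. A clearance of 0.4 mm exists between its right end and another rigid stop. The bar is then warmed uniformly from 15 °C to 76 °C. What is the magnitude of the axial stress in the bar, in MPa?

If the wall were absent the bar would grow by αΔT L = 22.3×10⁻⁶ × 61 × 1175 = 1.598 mm.
This exceeds the 0.4 mm gap, so the wall pushes back. The portion of expansion that must be recovered elastically is δ_free − gap = 1.598 − 0.4 = 1.198 mm.
So σ = E(δ_free − g)/L = 73×10³ × 1.198/1175 = 74.45 MPa.

σ ≈ 74.5 MPa (compressive)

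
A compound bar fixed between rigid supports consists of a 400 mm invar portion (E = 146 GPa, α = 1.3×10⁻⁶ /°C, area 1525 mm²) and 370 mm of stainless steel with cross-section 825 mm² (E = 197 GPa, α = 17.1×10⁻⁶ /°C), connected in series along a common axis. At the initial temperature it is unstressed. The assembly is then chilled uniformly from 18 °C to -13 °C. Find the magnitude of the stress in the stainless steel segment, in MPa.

Free thermal contraction of the whole bar: Σ αᵢΔT Lᵢ = 1.3×10⁻⁶×31×400 + 17.1×10⁻⁶×31×370 = 0.2123 mm.
The walls prevent any net length change, so an axial force P (same in every segment) develops. Compatibility: P · Σ Lᵢ/(AᵢEᵢ) = δ_free.
Σ Lᵢ/(AᵢEᵢ) = 400/(1525×146×10³) + 370/(825×197×10³) = 4.073×10⁻⁶ mm/N.
P = 0.2123 / 4.073×10⁻⁶ = 52110 N = 52.11 kN, tensile.
σ_{stainless steel} = P / A = 52110 / 825 = 63.17 MPa.

σ ≈ 63.2 MPa (tensile)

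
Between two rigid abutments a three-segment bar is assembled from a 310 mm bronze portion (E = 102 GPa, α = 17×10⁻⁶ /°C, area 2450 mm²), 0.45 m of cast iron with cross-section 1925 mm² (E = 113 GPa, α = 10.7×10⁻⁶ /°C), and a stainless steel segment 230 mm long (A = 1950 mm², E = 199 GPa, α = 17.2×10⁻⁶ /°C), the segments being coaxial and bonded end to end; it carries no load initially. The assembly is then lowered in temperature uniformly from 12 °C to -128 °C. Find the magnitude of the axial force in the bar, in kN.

P ≈ 504 kN (tensile)

Free thermal contraction of the whole bar: Σ αᵢΔT Lᵢ = 17×10⁻⁶×140×310 + 10.7×10⁻⁶×140×450 + 17.2×10⁻⁶×140×230 = 1.966 mm.
The walls prevent any net length change, so an axial force P (same in every segment) develops. Compatibility: P · Σ Lᵢ/(AᵢEᵢ) = δ_free.
Σ Lᵢ/(AᵢEᵢ) = 310/(2450×102×10³) + 450/(1925×113×10³) + 230/(1950×199×10³) = 3.902×10⁻⁶ mm/N.
Hence P = δ_free / Σ(L/AE) = 1.966/3.902×10⁻⁶ = 503.8 kN (tensile).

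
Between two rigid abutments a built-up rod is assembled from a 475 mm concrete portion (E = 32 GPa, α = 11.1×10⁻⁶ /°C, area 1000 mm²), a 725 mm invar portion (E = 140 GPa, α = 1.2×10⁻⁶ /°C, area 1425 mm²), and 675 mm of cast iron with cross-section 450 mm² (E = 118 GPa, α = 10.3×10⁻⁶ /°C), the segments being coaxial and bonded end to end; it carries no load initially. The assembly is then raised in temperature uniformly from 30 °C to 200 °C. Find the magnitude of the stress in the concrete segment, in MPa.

σ ≈ 71.4 MPa (compressive)

If the supports were absent, the total length change would be Σ αᵢΔT Lᵢ = 11.1×10⁻⁶×170×475 + 1.2×10⁻⁶×170×725 + 10.3×10⁻⁶×170×675 = 2.226 mm.
The rigid supports impose zero overall length change; the single axial force P common to all segments must satisfy P Σ Lᵢ/(AᵢEᵢ) = δ_free.
Σ Lᵢ/(AᵢEᵢ) = 475/(1000×32×10³) + 725/(1425×140×10³) + 675/(450×118×10³) = 3.119×10⁻⁵ mm/N.
So P = 2.226 / 3.119×10⁻⁵ = 71.37 kN, compressive.
σ_{concrete} = P / A = 71370 / 1000 = 71.37 MPa.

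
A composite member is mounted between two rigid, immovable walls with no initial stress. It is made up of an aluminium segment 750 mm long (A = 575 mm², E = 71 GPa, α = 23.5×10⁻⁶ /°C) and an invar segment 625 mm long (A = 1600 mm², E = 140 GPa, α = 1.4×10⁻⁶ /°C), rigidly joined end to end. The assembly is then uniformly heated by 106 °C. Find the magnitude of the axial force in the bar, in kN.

P ≈ 92.7 kN (compressive)

If the supports were absent, the total length change would be Σ αᵢΔT Lᵢ = 23.5×10⁻⁶×106×750 + 1.4×10⁻⁶×106×625 = 1.961 mm.
The rigid supports impose zero overall length change; the single axial force P common to all segments must satisfy P Σ Lᵢ/(AᵢEᵢ) = δ_free.
Σ Lᵢ/(AᵢEᵢ) = 750/(575×71×10³) + 625/(1600×140×10³) = 2.116×10⁻⁵ mm/N.
Hence P = δ_free / Σ(L/AE) = 1.961/2.116×10⁻⁵ = 92.67 kN (compressive).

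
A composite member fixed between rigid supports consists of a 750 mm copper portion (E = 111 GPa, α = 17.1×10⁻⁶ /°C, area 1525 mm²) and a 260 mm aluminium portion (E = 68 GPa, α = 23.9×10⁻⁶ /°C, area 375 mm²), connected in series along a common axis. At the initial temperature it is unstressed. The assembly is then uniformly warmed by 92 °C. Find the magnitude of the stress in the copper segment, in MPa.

σ ≈ 78.5 MPa (compressive)

With the walls removed the bar would change length by δ_free = Σ αᵢΔT Lᵢ = 17.1×10⁻⁶×92×750 + 23.9×10⁻⁶×92×260 = 1.752 mm.
Since the ends are fixed, an axial force P builds up, equal in every segment, with P · Σ Lᵢ/(AᵢEᵢ) = δ_free.
Σ Lᵢ/(AᵢEᵢ) = 750/(1525×111×10³) + 260/(375×68×10³) = 1.463×10⁻⁵ mm/N.
P = 1.752 / 1.463×10⁻⁵ = 119800 N = 119.8 kN, compressive.
σ_{copper} = P / A = 119800 / 1525 = 78.53 MPa.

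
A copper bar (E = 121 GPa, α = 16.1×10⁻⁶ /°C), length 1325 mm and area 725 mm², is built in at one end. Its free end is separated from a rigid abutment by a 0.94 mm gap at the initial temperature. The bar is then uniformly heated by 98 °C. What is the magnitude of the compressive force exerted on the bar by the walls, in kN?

Free thermal elongation = αΔT L = 16.1×10⁻⁶ × 98 × 1325 = 2.091 mm.
The gap closes (δ_free > 0.94 mm) and the wall then resists a further 2.091 − 0.94 = 1.151 mm of expansion.
So σ = E(δ_free − g)/L = 121×10³ × 1.151/1325 = 105.1 MPa.
P = σA = 105.1 × 725 = 76.18 kN.

P ≈ 76.2 kN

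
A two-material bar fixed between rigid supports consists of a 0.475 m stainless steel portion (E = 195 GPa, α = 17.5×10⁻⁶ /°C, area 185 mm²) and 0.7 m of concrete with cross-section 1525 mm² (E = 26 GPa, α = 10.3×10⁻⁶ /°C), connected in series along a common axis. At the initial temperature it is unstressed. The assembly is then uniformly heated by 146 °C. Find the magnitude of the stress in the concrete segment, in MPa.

Free thermal expansion of the whole bar: Σ αᵢΔT Lᵢ = 17.5×10⁻⁶×146×475 + 10.3×10⁻⁶×146×700 = 2.266 mm.
The walls prevent any net length change, so an axial force P (same in every segment) develops. Compatibility: P · Σ Lᵢ/(AᵢEᵢ) = δ_free.
Σ Lᵢ/(AᵢEᵢ) = 475/(185×195×10³) + 700/(1525×26×10³) = 3.082×10⁻⁵ mm/N.
P = 2.266 / 3.082×10⁻⁵ = 73530 N = 73.53 kN, compressive.
σ_{concrete} = P / A = 73530 / 1525 = 48.22 MPa.

σ ≈ 48.2 MPa (compressive)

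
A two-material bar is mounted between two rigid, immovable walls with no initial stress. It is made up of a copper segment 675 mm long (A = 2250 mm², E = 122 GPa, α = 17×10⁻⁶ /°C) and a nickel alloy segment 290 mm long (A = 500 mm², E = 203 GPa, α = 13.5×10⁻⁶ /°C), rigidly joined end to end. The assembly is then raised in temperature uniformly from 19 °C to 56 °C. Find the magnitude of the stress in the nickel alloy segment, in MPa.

σ ≈ 214 MPa (compressive)

Free thermal expansion of the whole bar: Σ αᵢΔT Lᵢ = 17×10⁻⁶×37×675 + 13.5×10⁻⁶×37×290 = 0.5694 mm.
The walls prevent any net length change, so an axial force P (same in every segment) develops. Compatibility: P · Σ Lᵢ/(AᵢEᵢ) = δ_free.
Σ Lᵢ/(AᵢEᵢ) = 675/(2250×122×10³) + 290/(500×203×10³) = 5.316×10⁻⁶ mm/N.
Hence P = δ_free / Σ(L/AE) = 0.5694/5.316×10⁻⁶ = 107.1 kN (compressive).
σ_{nickel alloy} = P / A = 107100 / 500 = 214.2 MPa.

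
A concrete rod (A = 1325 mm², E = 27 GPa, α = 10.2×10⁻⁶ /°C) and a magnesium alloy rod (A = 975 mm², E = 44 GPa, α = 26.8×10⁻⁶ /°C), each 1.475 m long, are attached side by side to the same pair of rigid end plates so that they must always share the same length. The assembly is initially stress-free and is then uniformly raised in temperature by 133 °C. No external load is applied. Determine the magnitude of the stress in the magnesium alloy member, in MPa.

σ ≈ 44.2 MPa (compressive)

The magnesium alloy has the larger α, so on heating it would change length more than the concrete if both were free. The rigid plates force a common final length, so the magnesium alloy is put into compression and the concrete into tension, with equal and opposite forces P (no external load).
Setting the final lengths equal and cancelling L: (α₁ − α₂)ΔT = P/(A₁E₁) + P/(A₂E₂).
|α₁ − α₂|·ΔT = 16.6×10⁻⁶ × 133 = 0.002208.
1/(A₁E₁) + 1/(A₂E₂) = 1/(1325×27×10³) + 1/(975×44×10³) = 5.126×10⁻⁸ N⁻¹.
So P = 0.002208 / 5.126×10⁻⁸ = 43.07 kN.
σ_{magnesium alloy} = P/A₂ = 43070/975 = 44.17 MPa, compressive.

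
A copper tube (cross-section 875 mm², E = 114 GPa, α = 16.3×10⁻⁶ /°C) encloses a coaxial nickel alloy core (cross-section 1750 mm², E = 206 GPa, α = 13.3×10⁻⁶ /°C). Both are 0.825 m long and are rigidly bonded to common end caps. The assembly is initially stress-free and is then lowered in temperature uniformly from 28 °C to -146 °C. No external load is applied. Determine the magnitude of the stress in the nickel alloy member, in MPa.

σ ≈ 23.3 MPa (compressive)

Both members must finish at the same length. With the larger α, the copper tends to over-contract; the plates restrain it, putting the copper in tension and the nickel alloy in compression. With no external load the two internal forces are equal and opposite, magnitude P.
Setting the final lengths equal and cancelling L: (α₁ − α₂)ΔT = P/(A₁E₁) + P/(A₂E₂).
|α₁ − α₂|·ΔT = 3×10⁻⁶ × 174 = 0.000522.
1/(A₁E₁) + 1/(A₂E₂) = 1/(875×114×10³) + 1/(1750×206×10³) = 1.28×10⁻⁸ N⁻¹.
So P = 0.000522 / 1.28×10⁻⁸ = 40.78 kN.
σ_{nickel alloy} = P/A₂ = 40780/1750 = 23.31 MPa, compressive.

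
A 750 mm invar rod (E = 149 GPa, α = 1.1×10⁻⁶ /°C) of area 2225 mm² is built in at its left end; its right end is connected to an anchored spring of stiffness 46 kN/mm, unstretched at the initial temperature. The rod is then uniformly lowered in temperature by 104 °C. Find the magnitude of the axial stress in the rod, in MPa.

Free thermal contraction: δ_free = αΔT L = 1.1×10⁻⁶ × 104 × 750 = 0.0858 mm.
Let P be the tensile force in the spring. The rod extends elastically by PL/(AE) and the spring stretches by P/k; together these equal δ_free.
P [ L/(AE) + 1/k ] = δ_free → P [ 750/(2225×149×10³) + 1/(46×10³) ] = 0.0858.
P = 0.0858 / 2.4×10⁻⁵ = 3575 N.
σ = P/A = 3575/2225 = 1.607 MPa.

σ ≈ 1.61 MPa (tensile)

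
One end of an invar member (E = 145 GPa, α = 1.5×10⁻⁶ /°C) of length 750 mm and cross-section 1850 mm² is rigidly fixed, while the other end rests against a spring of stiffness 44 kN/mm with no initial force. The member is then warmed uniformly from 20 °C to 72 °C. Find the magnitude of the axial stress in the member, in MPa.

The unrestrained thermal change is αΔT L = 1.5×10⁻⁶ × 52 × 750 = 0.0585 mm.
Let P be the compressive force at the spring. The member shortens elastically by PL/(AE) and the spring compresses by P/k; together these equal δ_free.
P [ L/(AE) + 1/k ] = δ_free → P [ 750/(1850×145×10³) + 1/(44×10³) ] = 0.0585.
P = 0.0585 / 2.552×10⁻⁵ = 2292 N.
σ = P/A = 2292/1850 = 1.239 MPa.

σ ≈ 1.24 MPa (compressive)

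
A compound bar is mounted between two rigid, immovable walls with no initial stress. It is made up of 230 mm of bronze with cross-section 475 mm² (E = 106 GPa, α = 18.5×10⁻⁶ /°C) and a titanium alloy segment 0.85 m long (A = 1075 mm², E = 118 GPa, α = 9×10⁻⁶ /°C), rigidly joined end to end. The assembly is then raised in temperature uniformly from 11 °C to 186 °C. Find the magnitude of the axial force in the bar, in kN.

P ≈ 185 kN (compressive)

If the supports were absent, the total length change would be Σ αᵢΔT Lᵢ = 18.5×10⁻⁶×175×230 + 9×10⁻⁶×175×850 = 2.083 mm.
The walls prevent any net length change, so an axial force P (same in every segment) develops. Compatibility: P · Σ Lᵢ/(AᵢEᵢ) = δ_free.
The series flexibility is Σ Lᵢ/(AᵢEᵢ) = 230/(475×106×10³) + 850/(1075×118×10³) = 1.127×10⁻⁵ mm/N.
So P = 2.083 / 1.127×10⁻⁵ = 184.9 kN, compressive.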